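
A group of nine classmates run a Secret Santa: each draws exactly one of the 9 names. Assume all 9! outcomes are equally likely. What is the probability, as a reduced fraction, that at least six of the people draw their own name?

41/72576

Favorable outcomes: Σ_{i≥6} C(9,i)·!(9-i) = 84·2 + 36·1 + 9·0 + 1·1 = 205.
Total outcomes: 9! = 362880.
Probability = 205/362880 = 41/72576.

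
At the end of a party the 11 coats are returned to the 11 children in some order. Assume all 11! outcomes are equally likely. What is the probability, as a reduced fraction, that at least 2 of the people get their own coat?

Favorable outcomes: Σ_{i≥2} C(11,i)·!(11-i) = 55·133496 + 165·14833 + 330·1854 + 462·265 + 462·44 + 330·9 + 165·2 + 55·1 + 11·0 + 1·1 = 10547659.
Total outcomes: 11! = 39916800.
Probability = 10547659/39916800 = 10547659/39916800.

10547659/39916800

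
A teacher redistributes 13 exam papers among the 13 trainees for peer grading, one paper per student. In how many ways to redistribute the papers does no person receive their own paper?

!13 is the nearest integer to 13!/e.
13! = 6227020800, and 6227020800/e ≈ 2290792932.07, so !13 = 2290792932.

2290792932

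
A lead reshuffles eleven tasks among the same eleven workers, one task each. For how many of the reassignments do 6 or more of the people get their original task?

Sum C(11,i)·!(11-i) for i = 6..11:
  i=6: C(11,6)·!5 = 462·44 = 20328
  i=7: C(11,7)·!4 = 330·9 = 2970
  i=8: C(11,8)·!3 = 165·2 = 330
  i=9: C(11,9)·!2 = 55·1 = 55
  i=10: C(11,10)·!1 = 11·0 = 0
  i=11: C(11,11)·!0 = 1·1 = 1
Total = 23684.

23684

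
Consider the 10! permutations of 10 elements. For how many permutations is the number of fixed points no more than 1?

2669921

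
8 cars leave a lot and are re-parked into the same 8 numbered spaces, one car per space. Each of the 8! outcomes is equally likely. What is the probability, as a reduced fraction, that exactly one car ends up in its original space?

Favorable outcomes: C(8,1)·!7 = 8·1854 = 14832.
Total outcomes: 8! = 40320.
Probability = 14832/40320 = 103/280.

103/280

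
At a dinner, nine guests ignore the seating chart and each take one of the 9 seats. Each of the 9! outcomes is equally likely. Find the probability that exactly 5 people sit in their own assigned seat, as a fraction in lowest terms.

1/320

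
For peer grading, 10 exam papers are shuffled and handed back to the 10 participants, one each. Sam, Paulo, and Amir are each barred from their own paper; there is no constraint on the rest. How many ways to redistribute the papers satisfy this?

2656080

Inclusion-exclusion on the 3 forbidden self-matches:
Σ_{j=0}^{3} (-1)^j C(3,j)(10-j)!
= C(3,0)·10! - C(3,1)·9! + C(3,2)·8! - C(3,3)·7!
= 3628800 - 1088640 + 120960 - 5040
= 2656080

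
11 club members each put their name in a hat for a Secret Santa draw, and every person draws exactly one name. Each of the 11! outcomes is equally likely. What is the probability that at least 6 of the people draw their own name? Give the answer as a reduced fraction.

Favorable outcomes: Σ_{i≥6} C(11,i)·!(11-i) = 462·44 + 330·9 + 165·2 + 55·1 + 11·0 + 1·1 = 23684.
Total outcomes: 11! = 39916800.
Probability = 23684/39916800 = 5921/9979200.

5921/9979200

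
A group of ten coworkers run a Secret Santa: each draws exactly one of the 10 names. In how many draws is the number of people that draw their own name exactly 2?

667485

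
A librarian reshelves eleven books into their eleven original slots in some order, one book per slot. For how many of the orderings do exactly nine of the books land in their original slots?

55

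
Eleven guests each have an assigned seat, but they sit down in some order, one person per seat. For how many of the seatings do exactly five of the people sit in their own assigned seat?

Choose which 5 of the 11 are fixed: C(11,5) = 462.
The remaining 6 must be deranged: !6 = 265.
Total: 462 × 265 = 122430.

122430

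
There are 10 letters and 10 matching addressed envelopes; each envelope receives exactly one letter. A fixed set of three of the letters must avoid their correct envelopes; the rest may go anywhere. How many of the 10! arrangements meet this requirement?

2656080

Inclusion-exclusion on the 3 forbidden self-matches:
Σ_{j=0}^{3} (-1)^j C(3,j)(10-j)!
= C(3,0)·10! - C(3,1)·9! + C(3,2)·8! - C(3,3)·7!
= 3628800 - 1088640 + 120960 - 5040
= 2656080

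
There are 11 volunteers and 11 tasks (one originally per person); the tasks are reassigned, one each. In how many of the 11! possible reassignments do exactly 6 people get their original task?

Choose which 6 of the 11 are fixed: C(11,6) = 462.
The other 5 form a derangement: !5 = 44.
Total: 462 × 44 = 20328.

20328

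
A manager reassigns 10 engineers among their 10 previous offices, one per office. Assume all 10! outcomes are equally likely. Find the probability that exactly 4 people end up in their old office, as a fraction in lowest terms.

53/3456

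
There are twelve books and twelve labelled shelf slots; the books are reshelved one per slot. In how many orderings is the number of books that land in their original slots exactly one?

Pick the single fixed position: C(12,1) = 12 ways.
The remaining 11 must be deranged: !11 = 14684570.
Total: 12 × 14684570 = 176214840.

176214840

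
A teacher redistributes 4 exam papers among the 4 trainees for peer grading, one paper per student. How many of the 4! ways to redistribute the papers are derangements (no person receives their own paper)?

!4 = 4! · Σ_{k=0}^{4} (-1)^k/k!
= 4! - 4!/1! + 4!/2! - 4!/3! + 4!/4!
= 24 - 24 + 12 - 4 + 1
= 9

9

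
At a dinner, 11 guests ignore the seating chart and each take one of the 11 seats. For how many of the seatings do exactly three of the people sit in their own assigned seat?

2447445

Pick the 3 fixed positions: C(11,3) = 165 ways.
The remaining 8 must be deranged: !8 = 14833.
Total: 165 × 14833 = 2447445.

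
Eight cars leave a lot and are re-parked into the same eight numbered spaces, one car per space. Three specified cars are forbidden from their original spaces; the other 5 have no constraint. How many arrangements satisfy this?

27240

Inclusion-exclusion on the 3 forbidden self-matches:
Σ_{j=0}^{3} (-1)^j C(3,j)(8-j)!
= C(3,0)·8! - C(3,1)·7! + C(3,2)·6! - C(3,3)·5!
= 40320 - 15120 + 2160 - 120
= 27240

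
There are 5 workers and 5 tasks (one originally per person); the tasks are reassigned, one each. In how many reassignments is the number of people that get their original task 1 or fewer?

89

# with exactly i fixed is C(5,i)·!(5-i); sum over i=0..1:
  i=0: C(5,0)·!5 = 1·44 = 44
  i=1: C(5,1)·!4 = 5·9 = 45
Total = 89.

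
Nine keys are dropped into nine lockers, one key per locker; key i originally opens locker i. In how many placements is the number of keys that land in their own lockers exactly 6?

168

Choose which 6 of the 9 are fixed: C(9,6) = 84.
The remaining 3 must be deranged: !3 = 2.
Total: 84 × 2 = 168.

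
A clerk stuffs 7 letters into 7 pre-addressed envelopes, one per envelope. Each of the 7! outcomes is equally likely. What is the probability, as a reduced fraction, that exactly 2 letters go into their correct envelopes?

Favorable outcomes: C(7,2)·!5 = 21·44 = 924.
Total outcomes: 7! = 5040.
Probability = 924/5040 = 11/60.

11/60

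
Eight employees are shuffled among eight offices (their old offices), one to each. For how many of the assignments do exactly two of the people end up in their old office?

Pick the 2 fixed positions: C(8,2) = 28 ways.
The remaining 6 must be deranged: !6 = 265.
Total: 28 × 265 = 7420.

7420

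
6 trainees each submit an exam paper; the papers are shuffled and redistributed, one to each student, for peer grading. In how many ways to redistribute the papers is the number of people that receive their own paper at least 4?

16

Sum C(6,i)·!(6-i) for i = 4..6:
  i=4: C(6,4)·!2 = 15·1 = 15
  i=5: C(6,5)·!1 = 6·0 = 0
  i=6: C(6,6)·!0 = 1·1 = 1
Total = 16.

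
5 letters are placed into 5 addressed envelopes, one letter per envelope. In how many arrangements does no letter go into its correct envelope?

By inclusion-exclusion, !5 = Σ (-1)^k · 5!/k! for k=0..5
= 5! - 5!/1! + 5!/2! - 5!/3! + 5!/4! - 5!/5!
= 120 - 120 + 60 - 20 + 5 - 1
= 44

44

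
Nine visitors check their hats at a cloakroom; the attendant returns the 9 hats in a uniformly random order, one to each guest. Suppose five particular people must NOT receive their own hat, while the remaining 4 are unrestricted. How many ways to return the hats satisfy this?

Let A_j be the event that the j-th constrained one is fixed. By inclusion-exclusion over the 5 events:
Σ_{j=0}^{5} (-1)^j C(5,j)(9-j)!
= C(5,0)·9! - C(5,1)·8! + C(5,2)·7! - C(5,3)·6! + C(5,4)·5! - C(5,5)·4!
= 362880 - 201600 + 50400 - 7200 + 600 - 24
= 205056

205056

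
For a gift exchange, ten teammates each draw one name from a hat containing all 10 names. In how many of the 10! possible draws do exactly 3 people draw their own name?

222480

Pick the 3 fixed positions: C(10,3) = 120 ways.
The remaining 7 must be deranged: !7 = 1854.
Total: 120 × 1854 = 222480.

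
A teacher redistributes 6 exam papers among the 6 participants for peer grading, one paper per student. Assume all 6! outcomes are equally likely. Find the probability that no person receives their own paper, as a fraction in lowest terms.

53/144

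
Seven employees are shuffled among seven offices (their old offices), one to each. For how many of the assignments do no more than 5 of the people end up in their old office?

5039

# with exactly i fixed is C(7,i)·!(7-i); sum over i=0..5:
  i=0: C(7,0)·!7 = 1·1854 = 1854
  i=1: C(7,1)·!6 = 7·265 = 1855
  i=2: C(7,2)·!5 = 21·44 = 924
  i=3: C(7,3)·!4 = 35·9 = 315
  i=4: C(7,4)·!3 = 35·2 = 70
  i=5: C(7,5)·!2 = 21·1 = 21
Total = 5039.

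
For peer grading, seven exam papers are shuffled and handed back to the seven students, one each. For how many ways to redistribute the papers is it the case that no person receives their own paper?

The number of derangements of 7 is !7 = Σ_{k=0}^{7} (-1)^k·7!/k!
= 7! - 7!/1! + 7!/2! - 7!/3! + 7!/4! - 7!/5! + 7!/6! - 7!/7!
= 5040 - 5040 + 2520 - 840 + 210 - 42 + 7 - 1
= 1854

1854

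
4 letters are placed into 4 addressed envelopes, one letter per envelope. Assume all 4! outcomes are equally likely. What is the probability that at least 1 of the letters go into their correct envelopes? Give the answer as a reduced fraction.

5/8

Favorable outcomes: Σ_{i≥1} C(4,i)·!(4-i) = 4·2 + 6·1 + 4·0 + 1·1 = 15.
Total outcomes: 4! = 24.
Probability = 15/24 = 5/8.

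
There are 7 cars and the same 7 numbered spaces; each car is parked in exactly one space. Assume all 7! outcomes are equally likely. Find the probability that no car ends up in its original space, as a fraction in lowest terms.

103/280

Favorable outcomes: !7 = 1854.
Total outcomes: 7! = 5040.
Probability = 1854/5040 = 103/280.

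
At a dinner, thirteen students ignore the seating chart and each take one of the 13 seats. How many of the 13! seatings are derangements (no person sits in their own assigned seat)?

2290792932

By inclusion-exclusion, !13 = Σ (-1)^k · 13!/k! for k=0..13
= 13! - 13!/1! + 13!/2! - 13!/3! + 13!/4! - 13!/5! + 13!/6! - 13!/7! + 13!/8! - 13!/9! + 13!/10! - 13!/11! + 13!/12! - 13!/13!
= 6227020800 - 6227020800 + 3113510400 - 1037836800 + 259459200 - 51891840 + 8648640 - 1235520 + 154440 - 17160 + 1716 - 156 + 13 - 1
= 2290792932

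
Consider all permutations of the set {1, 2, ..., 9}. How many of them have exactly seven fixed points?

36

Choose which 7 of the 9 are fixed: C(9,7) = 36.
The remaining 2 must be deranged: !2 = 1.
Total: 36 × 1 = 36.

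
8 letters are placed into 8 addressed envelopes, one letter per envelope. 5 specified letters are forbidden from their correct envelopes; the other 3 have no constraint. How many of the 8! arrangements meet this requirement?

21234

Let A_j be the event that the j-th constrained one is fixed. By inclusion-exclusion over the 5 events:
Σ_{j=0}^{5} (-1)^j C(5,j)(8-j)!
= C(5,0)·8! - C(5,1)·7! + C(5,2)·6! - C(5,3)·5! + C(5,4)·4! - C(5,5)·3!
= 40320 - 25200 + 7200 - 1200 + 120 - 6
= 21234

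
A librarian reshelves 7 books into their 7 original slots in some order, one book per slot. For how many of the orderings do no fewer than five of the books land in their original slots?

Sum C(7,i)·!(7-i) for i = 5..7:
  i=5: C(7,5)·!2 = 21·1 = 21
  i=6: C(7,6)·!1 = 7·0 = 0
  i=7: C(7,7)·!0 = 1·1 = 1
Total = 22.

22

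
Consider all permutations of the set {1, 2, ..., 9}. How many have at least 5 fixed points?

1339

# with exactly i fixed is C(9,i)·!(9-i); sum over i=5..9:
  i=5: C(9,5)·!4 = 126·9 = 1134
  i=6: C(9,6)·!3 = 84·2 = 168
  i=7: C(9,7)·!2 = 36·1 = 36
  i=8: C(9,8)·!1 = 9·0 = 0
  i=9: C(9,9)·!0 = 1·1 = 1
Total = 1339.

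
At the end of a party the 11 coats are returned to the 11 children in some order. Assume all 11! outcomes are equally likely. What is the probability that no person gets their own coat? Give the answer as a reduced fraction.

1468457/3991680

Favorable outcomes: !11 = 14684570.
Total outcomes: 11! = 39916800.
Probability = 14684570/39916800 = 1468457/3991680.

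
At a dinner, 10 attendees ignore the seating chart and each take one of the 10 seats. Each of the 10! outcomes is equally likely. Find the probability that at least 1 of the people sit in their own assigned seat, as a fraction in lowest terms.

Favorable outcomes: Σ_{i≥1} C(10,i)·!(10-i) = 10·133496 + 45·14833 + 120·1854 + 210·265 + 252·44 + 210·9 + 120·2 + 45·1 + 10·0 + 1·1 = 2293839.
Total outcomes: 10! = 3628800.
Probability = 2293839/3628800 = 28319/44800.

28319/44800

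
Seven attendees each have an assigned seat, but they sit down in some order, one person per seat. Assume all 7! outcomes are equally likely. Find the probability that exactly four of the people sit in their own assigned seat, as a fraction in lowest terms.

Favorable outcomes: C(7,4)·!3 = 35·2 = 70.
Total outcomes: 7! = 5040.
Probability = 70/5040 = 1/72.

1/72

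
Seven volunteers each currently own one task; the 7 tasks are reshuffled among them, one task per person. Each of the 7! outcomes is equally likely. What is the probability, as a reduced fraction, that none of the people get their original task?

Favorable outcomes: !7 = 1854.
Total outcomes: 7! = 5040.
Probability = 1854/5040 = 103/280.

103/280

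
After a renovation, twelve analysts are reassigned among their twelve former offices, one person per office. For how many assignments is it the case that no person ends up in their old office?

Recurrence: !12 = 12·!11 + (-1)^12.
!12 = 12·14684570 + 1 = 176214841

176214841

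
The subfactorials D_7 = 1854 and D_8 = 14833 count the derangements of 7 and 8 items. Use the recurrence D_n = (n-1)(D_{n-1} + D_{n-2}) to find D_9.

D_9 = (9-1)·(D_8 + D_7) = 8·(14833 + 1854) = 8·16687 = 133496.

133496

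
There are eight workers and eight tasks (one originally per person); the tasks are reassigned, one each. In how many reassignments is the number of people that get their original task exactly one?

14832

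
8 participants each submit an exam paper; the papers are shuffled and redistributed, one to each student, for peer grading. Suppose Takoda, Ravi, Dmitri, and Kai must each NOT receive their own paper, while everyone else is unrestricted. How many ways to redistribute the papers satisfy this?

24024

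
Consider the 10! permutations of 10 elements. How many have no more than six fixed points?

Sum C(10,i)·!(10-i) for i = 0..6:
  i=0: C(10,0)·!10 = 1·1334961 = 1334961
  i=1: C(10,1)·!9 = 10·133496 = 1334960
  i=2: C(10,2)·!8 = 45·14833 = 667485
  i=3: C(10,3)·!7 = 120·1854 = 222480
  i=4: C(10,4)·!6 = 210·265 = 55650
  i=5: C(10,5)·!5 = 252·44 = 11088
  i=6: C(10,6)·!4 = 210·9 = 1890
Total = 3628514.

3628514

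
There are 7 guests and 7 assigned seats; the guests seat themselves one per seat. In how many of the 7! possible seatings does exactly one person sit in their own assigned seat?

1855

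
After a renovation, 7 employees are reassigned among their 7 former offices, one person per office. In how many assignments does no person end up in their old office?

1854

The number of derangements of 7 is !7 = Σ_{k=0}^{7} (-1)^k·7!/k!
= 7! - 7!/1! + 7!/2! - 7!/3! + 7!/4! - 7!/5! + 7!/6! - 7!/7!
= 5040 - 5040 + 2520 - 840 + 210 - 42 + 7 - 1
= 1854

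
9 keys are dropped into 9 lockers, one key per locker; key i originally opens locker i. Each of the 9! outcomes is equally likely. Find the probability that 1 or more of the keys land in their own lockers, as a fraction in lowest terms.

28673/45360

Favorable outcomes: Σ_{i≥1} C(9,i)·!(9-i) = 9·14833 + 36·1854 + 84·265 + 126·44 + 126·9 + 84·2 + 36·1 + 9·0 + 1·1 = 229384.
Total outcomes: 9! = 362880.
Probability = 229384/362880 = 28673/45360.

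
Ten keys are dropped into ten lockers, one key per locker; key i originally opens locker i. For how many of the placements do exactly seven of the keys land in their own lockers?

Pick the 7 fixed positions: C(10,7) = 120 ways.
The remaining 3 must be deranged: !3 = 2.
Total: 120 × 2 = 240.

240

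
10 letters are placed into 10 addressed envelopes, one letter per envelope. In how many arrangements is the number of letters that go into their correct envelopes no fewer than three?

291394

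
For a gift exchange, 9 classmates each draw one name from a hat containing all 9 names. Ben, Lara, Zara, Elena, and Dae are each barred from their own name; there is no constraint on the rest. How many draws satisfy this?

Inclusion-exclusion on the 5 forbidden self-matches:
Σ_{j=0}^{5} (-1)^j C(5,j)(9-j)!
= C(5,0)·9! - C(5,1)·8! + C(5,2)·7! - C(5,3)·6! + C(5,4)·5! - C(5,5)·4!
= 362880 - 201600 + 50400 - 7200 + 600 - 24
= 205056

205056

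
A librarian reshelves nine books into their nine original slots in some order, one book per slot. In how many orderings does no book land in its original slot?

133496

Recurrence: !9 = 9·!8 + (-1)^9.
!9 = 9·14833 - 1 = 133496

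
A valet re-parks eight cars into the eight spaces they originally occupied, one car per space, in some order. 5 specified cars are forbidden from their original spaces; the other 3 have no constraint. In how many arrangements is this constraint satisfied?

Let A_j be the event that the j-th constrained one is fixed. By inclusion-exclusion over the 5 events:
Σ_{j=0}^{5} (-1)^j C(5,j)(8-j)!
= C(5,0)·8! - C(5,1)·7! + C(5,2)·6! - C(5,3)·5! + C(5,4)·4! - C(5,5)·3!
= 40320 - 25200 + 7200 - 1200 + 120 - 6
= 21234

21234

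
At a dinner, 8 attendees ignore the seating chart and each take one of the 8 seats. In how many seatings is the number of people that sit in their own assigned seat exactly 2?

Pick the 2 fixed positions: C(8,2) = 28 ways.
The remaining 6 must be deranged: !6 = 265.
Total: 28 × 265 = 7420.

7420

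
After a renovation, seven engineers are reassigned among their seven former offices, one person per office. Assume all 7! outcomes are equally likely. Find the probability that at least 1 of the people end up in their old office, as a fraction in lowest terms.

177/280

Favorable outcomes: Σ_{i≥1} C(7,i)·!(7-i) = 7·265 + 21·44 + 35·9 + 35·2 + 21·1 + 7·0 + 1·1 = 3186.
Total outcomes: 7! = 5040.
Probability = 3186/5040 = 177/280.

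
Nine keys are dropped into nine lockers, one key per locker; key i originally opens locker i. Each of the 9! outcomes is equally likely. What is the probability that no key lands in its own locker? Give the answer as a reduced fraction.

16687/45360

Favorable outcomes: !9 = 133496.
Total outcomes: 9! = 362880.
Probability = 133496/362880 = 16687/45360.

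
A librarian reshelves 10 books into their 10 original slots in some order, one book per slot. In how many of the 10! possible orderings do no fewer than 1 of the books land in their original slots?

2293839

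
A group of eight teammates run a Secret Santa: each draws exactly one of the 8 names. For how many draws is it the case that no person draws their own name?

14833

The number of derangements of 8 is !8 = Σ_{k=0}^{8} (-1)^k·8!/k!
= 8! - 8!/1! + 8!/2! - 8!/3! + 8!/4! - 8!/5! + 8!/6! - 8!/7! + 8!/8!
= 40320 - 40320 + 20160 - 6720 + 1680 - 336 + 56 - 8 + 1
= 14833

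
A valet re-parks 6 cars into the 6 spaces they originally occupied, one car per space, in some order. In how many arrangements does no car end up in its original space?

!6 is the nearest integer to 6!/e.
6! = 720, and 720/e ≈ 264.87, so !6 = 265.

265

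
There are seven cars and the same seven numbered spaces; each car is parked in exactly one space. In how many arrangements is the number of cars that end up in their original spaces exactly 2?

924

Choose which 2 of the 7 are fixed: C(7,2) = 21.
The other 5 form a derangement: !5 = 44.
Total: 21 × 44 = 924.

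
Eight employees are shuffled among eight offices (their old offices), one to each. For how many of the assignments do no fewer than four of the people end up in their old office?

771

Sum C(8,i)·!(8-i) for i = 4..8:
  i=4: C(8,4)·!4 = 70·9 = 630
  i=5: C(8,5)·!3 = 56·2 = 112
  i=6: C(8,6)·!2 = 28·1 = 28
  i=7: C(8,7)·!1 = 8·0 = 0
  i=8: C(8,8)·!0 = 1·1 = 1
Total = 771.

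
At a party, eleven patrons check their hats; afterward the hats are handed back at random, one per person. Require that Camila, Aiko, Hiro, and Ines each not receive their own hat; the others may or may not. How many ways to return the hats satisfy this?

27422640

Inclusion-exclusion on the 4 forbidden self-matches:
Σ_{j=0}^{4} (-1)^j C(4,j)(11-j)!
= C(4,0)·11! - C(4,1)·10! + C(4,2)·9! - C(4,3)·8! + C(4,4)·7!
= 39916800 - 14515200 + 2177280 - 161280 + 5040
= 27422640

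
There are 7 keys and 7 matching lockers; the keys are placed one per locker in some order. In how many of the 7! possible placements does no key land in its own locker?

1854

Use !n = n·!(n-1) + (-1)^n.
!7 = 7·265 - 1 = 1854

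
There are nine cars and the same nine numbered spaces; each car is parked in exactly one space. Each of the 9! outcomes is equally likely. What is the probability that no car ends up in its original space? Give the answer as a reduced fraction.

Favorable outcomes: !9 = 133496.
Total outcomes: 9! = 362880.
Probability = 133496/362880 = 16687/45360.

16687/45360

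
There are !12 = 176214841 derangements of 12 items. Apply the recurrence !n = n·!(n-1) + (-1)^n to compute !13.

2290792932

!13 = 13·176214841 - 1 = 2290792932.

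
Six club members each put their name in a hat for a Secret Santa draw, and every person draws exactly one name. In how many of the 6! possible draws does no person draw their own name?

265

!6 = 6! · Σ_{k=0}^{6} (-1)^k/k!
= 6! - 6!/1! + 6!/2! - 6!/3! + 6!/4! - 6!/5! + 6!/6!
= 720 - 720 + 360 - 120 + 30 - 6 + 1
= 265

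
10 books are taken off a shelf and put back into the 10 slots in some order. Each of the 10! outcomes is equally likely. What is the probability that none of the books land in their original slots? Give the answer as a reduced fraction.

Favorable outcomes: !10 = 1334961.
Total outcomes: 10! = 3628800.
Probability = 1334961/3628800 = 16481/44800.

16481/44800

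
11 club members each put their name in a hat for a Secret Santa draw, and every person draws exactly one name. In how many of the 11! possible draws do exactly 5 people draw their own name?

122430

Choose which 5 of the 11 are fixed: C(11,5) = 462.
The remaining 6 must be deranged: !6 = 265.
Total: 462 × 265 = 122430.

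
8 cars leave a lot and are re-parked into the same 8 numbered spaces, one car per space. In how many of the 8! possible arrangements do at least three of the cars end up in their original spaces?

Sum C(8,i)·!(8-i) for i = 3..8:
  i=3: C(8,3)·!5 = 56·44 = 2464
  i=4: C(8,4)·!4 = 70·9 = 630
  i=5: C(8,5)·!3 = 56·2 = 112
  i=6: C(8,6)·!2 = 28·1 = 28
  i=7: C(8,7)·!1 = 8·0 = 0
  i=8: C(8,8)·!0 = 1·1 = 1
Total = 3235.

3235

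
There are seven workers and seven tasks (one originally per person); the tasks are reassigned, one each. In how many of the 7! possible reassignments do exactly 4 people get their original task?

70

Choose which 4 of the 7 are fixed: C(7,4) = 35.
The other 3 form a derangement: !3 = 2.
Total: 35 × 2 = 70.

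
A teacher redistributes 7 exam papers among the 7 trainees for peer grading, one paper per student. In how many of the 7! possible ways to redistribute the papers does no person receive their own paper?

Use !n = n·!(n-1) + (-1)^n.
!7 = 7·265 - 1 = 1854

1854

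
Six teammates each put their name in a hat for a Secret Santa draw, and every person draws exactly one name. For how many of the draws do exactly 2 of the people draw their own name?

Pick the 2 fixed positions: C(6,2) = 15 ways.
The remaining 4 must be deranged: !4 = 9.
Total: 15 × 9 = 135.

135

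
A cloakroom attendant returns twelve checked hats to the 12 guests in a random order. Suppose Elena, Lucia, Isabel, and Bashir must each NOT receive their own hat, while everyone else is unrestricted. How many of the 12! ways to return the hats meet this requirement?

Inclusion-exclusion on the 4 forbidden self-matches:
Σ_{j=0}^{4} (-1)^j C(4,j)(12-j)!
= C(4,0)·12! - C(4,1)·11! + C(4,2)·10! - C(4,3)·9! + C(4,4)·8!
= 479001600 - 159667200 + 21772800 - 1451520 + 40320
= 339696000

339696000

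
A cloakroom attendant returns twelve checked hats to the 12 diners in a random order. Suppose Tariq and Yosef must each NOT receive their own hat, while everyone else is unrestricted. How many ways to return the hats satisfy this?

402796800

Inclusion-exclusion on the 2 forbidden self-matches:
Σ_{j=0}^{2} (-1)^j C(2,j)(12-j)!
= C(2,0)·12! - C(2,1)·11! + C(2,2)·10!
= 479001600 - 79833600 + 3628800
= 402796800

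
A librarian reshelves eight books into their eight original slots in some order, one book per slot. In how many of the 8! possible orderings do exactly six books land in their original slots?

Pick the 6 fixed positions: C(8,6) = 28 ways.
The other 2 form a derangement: !2 = 1.
Total: 28 × 1 = 28.

28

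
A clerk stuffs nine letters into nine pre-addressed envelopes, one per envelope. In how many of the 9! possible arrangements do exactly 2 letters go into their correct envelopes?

Pick the 2 fixed positions: C(9,2) = 36 ways.
The other 7 form a derangement: !7 = 1854.
Total: 36 × 1854 = 66744.

66744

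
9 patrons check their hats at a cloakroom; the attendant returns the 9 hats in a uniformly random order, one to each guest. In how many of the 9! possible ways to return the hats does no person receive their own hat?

133496

!9 is the nearest integer to 9!/e.
9! = 362880, and 362880/e ≈ 133496.09, so !9 = 133496.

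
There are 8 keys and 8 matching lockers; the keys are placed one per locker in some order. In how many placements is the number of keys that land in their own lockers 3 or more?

# with exactly i fixed is C(8,i)·!(8-i); sum over i=3..8:
  i=3: C(8,3)·!5 = 56·44 = 2464
  i=4: C(8,4)·!4 = 70·9 = 630
  i=5: C(8,5)·!3 = 56·2 = 112
  i=6: C(8,6)·!2 = 28·1 = 28
  i=7: C(8,7)·!1 = 8·0 = 0
  i=8: C(8,8)·!0 = 1·1 = 1
Total = 3235.

3235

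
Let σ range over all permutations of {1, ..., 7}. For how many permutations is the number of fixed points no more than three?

4948

Sum C(7,i)·!(7-i) for i = 0..3:
  i=0: C(7,0)·!7 = 1·1854 = 1854
  i=1: C(7,1)·!6 = 7·265 = 1855
  i=2: C(7,2)·!5 = 21·44 = 924
  i=3: C(7,3)·!4 = 35·9 = 315
Total = 4948.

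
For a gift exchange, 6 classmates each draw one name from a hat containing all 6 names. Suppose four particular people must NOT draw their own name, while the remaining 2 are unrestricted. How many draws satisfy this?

362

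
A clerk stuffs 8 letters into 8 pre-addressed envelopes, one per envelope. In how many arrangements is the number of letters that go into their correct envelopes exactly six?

28

Choose which 6 of the 8 are fixed: C(8,6) = 28.
The other 2 form a derangement: !2 = 1.
Total: 28 × 1 = 28.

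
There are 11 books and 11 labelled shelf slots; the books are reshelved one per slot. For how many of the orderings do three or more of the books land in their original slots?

3205379

Sum C(11,i)·!(11-i) for i = 3..11:
  i=3: C(11,3)·!8 = 165·14833 = 2447445
  i=4: C(11,4)·!7 = 330·1854 = 611820
  i=5: C(11,5)·!6 = 462·265 = 122430
  i=6: C(11,6)·!5 = 462·44 = 20328
  i=7: C(11,7)·!4 = 330·9 = 2970
  i=8: C(11,8)·!3 = 165·2 = 330
  i=9: C(11,9)·!2 = 55·1 = 55
  i=10: C(11,10)·!1 = 11·0 = 0
  i=11: C(11,11)·!0 = 1·1 = 1
Total = 3205379.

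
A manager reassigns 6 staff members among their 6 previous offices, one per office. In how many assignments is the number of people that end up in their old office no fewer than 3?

56

Sum C(6,i)·!(6-i) for i = 3..6:
  i=3: C(6,3)·!3 = 20·2 = 40
  i=4: C(6,4)·!2 = 15·1 = 15
  i=5: C(6,5)·!1 = 6·0 = 0
  i=6: C(6,6)·!0 = 1·1 = 1
Total = 56.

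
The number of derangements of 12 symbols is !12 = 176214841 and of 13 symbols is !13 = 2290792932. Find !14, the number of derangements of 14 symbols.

32071101049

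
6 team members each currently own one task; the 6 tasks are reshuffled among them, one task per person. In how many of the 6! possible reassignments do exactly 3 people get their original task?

Pick the 3 fixed positions: C(6,3) = 20 ways.
The remaining 3 must be deranged: !3 = 2.
Total: 20 × 2 = 40.

40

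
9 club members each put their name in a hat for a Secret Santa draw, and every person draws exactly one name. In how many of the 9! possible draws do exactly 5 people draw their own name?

1134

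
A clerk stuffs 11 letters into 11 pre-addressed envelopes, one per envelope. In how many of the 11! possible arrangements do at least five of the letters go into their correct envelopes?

146114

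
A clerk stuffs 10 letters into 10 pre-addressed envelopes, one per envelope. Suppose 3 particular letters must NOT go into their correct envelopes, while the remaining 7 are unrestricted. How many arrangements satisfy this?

Let A_j be the event that the j-th constrained one is fixed. By inclusion-exclusion over the 3 events:
Σ_{j=0}^{3} (-1)^j C(3,j)(10-j)!
= C(3,0)·10! - C(3,1)·9! + C(3,2)·8! - C(3,3)·7!
= 3628800 - 1088640 + 120960 - 5040
= 2656080

2656080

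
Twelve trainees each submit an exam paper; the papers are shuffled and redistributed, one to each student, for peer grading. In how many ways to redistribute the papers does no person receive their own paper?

176214841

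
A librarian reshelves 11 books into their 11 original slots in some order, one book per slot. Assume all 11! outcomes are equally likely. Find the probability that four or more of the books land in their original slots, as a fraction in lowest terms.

Favorable outcomes: Σ_{i≥4} C(11,i)·!(11-i) = 330·1854 + 462·265 + 462·44 + 330·9 + 165·2 + 55·1 + 11·0 + 1·1 = 757934.
Total outcomes: 11! = 39916800.
Probability = 757934/39916800 = 378967/19958400.

378967/19958400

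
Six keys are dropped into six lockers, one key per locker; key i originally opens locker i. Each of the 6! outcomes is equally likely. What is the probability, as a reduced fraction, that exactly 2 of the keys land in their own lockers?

Favorable outcomes: C(6,2)·!4 = 15·9 = 135.
Total outcomes: 6! = 720.
Probability = 135/720 = 3/16.

3/16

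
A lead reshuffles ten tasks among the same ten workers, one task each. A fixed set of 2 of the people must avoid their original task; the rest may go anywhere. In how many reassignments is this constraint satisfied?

Let A_j be the event that the j-th constrained one is fixed. By inclusion-exclusion over the 2 events:
Σ_{j=0}^{2} (-1)^j C(2,j)(10-j)!
= C(2,0)·10! - C(2,1)·9! + C(2,2)·8!
= 3628800 - 725760 + 40320
= 2943360

2943360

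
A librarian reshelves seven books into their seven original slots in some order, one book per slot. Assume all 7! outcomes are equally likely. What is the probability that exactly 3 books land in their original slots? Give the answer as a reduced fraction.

1/16

Favorable outcomes: C(7,3)·!4 = 35·9 = 315.
Total outcomes: 7! = 5040.
Probability = 315/5040 = 1/16.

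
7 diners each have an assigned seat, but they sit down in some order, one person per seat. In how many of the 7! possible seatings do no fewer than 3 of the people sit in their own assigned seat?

407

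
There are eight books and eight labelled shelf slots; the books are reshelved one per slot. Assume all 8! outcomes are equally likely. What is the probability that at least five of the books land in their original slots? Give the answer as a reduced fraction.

47/13440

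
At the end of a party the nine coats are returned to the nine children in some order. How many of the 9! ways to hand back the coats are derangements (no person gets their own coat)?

133496

!9 = 9! · Σ_{k=0}^{9} (-1)^k/k!
= 9! - 9!/1! + 9!/2! - 9!/3! + 9!/4! - 9!/5! + 9!/6! - 9!/7! + 9!/8! - 9!/9!
= 362880 - 362880 + 181440 - 60480 + 15120 - 3024 + 504 - 72 + 9 - 1
= 133496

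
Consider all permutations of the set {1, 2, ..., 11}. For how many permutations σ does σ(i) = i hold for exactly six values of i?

20328

Choose which 6 of the 11 are fixed: C(11,6) = 462.
The remaining 5 must be deranged: !5 = 44.
Total: 462 × 44 = 20328.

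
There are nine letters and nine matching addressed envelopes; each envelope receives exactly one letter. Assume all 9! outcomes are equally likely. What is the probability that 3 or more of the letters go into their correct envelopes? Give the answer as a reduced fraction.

Favorable outcomes: Σ_{i≥3} C(9,i)·!(9-i) = 84·265 + 126·44 + 126·9 + 84·2 + 36·1 + 9·0 + 1·1 = 29143.
Total outcomes: 9! = 362880.
Probability = 29143/362880 = 29143/362880.

29143/362880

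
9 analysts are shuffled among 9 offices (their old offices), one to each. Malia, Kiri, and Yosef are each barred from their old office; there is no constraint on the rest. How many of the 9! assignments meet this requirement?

256320

Inclusion-exclusion on the 3 forbidden self-matches:
Σ_{j=0}^{3} (-1)^j C(3,j)(9-j)!
= C(3,0)·9! - C(3,1)·8! + C(3,2)·7! - C(3,3)·6!
= 362880 - 120960 + 15120 - 720
= 256320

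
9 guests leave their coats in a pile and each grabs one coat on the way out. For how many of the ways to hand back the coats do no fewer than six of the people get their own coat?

205

# with exactly i fixed is C(9,i)·!(9-i); sum over i=6..9:
  i=6: C(9,6)·!3 = 84·2 = 168
  i=7: C(9,7)·!2 = 36·1 = 36
  i=8: C(9,8)·!1 = 9·0 = 0
  i=9: C(9,9)·!0 = 1·1 = 1
Total = 205.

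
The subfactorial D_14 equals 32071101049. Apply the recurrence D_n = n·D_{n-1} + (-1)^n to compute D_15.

481066515734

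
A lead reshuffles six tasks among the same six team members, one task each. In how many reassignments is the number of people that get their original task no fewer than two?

191

# with exactly i fixed is C(6,i)·!(6-i); sum over i=2..6:
  i=2: C(6,2)·!4 = 15·9 = 135
  i=3: C(6,3)·!3 = 20·2 = 40
  i=4: C(6,4)·!2 = 15·1 = 15
  i=5: C(6,5)·!1 = 6·0 = 0
  i=6: C(6,6)·!0 = 1·1 = 1
Total = 191.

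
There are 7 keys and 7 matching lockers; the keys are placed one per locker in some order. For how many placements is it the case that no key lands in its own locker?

Use !n = n·!(n-1) + (-1)^n.
!7 = 7·265 - 1 = 1854

1854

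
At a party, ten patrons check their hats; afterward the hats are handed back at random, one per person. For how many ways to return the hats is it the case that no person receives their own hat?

1334961

The number of derangements of 10 is !10 = Σ_{k=0}^{10} (-1)^k·10!/k!
= 10! - 10!/1! + 10!/2! - 10!/3! + 10!/4! - 10!/5! + 10!/6! - 10!/7! + 10!/8! - 10!/9! + 10!/10!
= 3628800 - 3628800 + 1814400 - 604800 + 151200 - 30240 + 5040 - 720 + 90 - 10 + 1
= 1334961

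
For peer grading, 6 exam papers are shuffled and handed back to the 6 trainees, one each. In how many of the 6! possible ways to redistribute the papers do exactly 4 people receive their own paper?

Choose which 4 of the 6 are fixed: C(6,4) = 15.
The other 2 form a derangement: !2 = 1.
Total: 15 × 1 = 15.

15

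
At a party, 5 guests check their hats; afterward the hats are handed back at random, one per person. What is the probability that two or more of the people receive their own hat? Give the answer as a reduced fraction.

Favorable outcomes: Σ_{i≥2} C(5,i)·!(5-i) = 10·2 + 10·1 + 5·0 + 1·1 = 31.
Total outcomes: 5! = 120.
Probability = 31/120 = 31/120.

31/120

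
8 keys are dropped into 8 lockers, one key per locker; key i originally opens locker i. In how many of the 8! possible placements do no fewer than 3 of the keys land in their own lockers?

3235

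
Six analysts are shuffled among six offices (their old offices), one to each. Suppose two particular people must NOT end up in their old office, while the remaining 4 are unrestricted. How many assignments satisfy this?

Let A_j be the event that the j-th constrained one is fixed. By inclusion-exclusion over the 2 events:
Σ_{j=0}^{2} (-1)^j C(2,j)(6-j)!
= C(2,0)·6! - C(2,1)·5! + C(2,2)·4!
= 720 - 240 + 24
= 504

504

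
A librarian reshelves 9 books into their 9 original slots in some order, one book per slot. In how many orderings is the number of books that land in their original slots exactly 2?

66744

Pick the 2 fixed positions: C(9,2) = 36 ways.
The remaining 7 must be deranged: !7 = 1854.
Total: 36 × 1854 = 66744.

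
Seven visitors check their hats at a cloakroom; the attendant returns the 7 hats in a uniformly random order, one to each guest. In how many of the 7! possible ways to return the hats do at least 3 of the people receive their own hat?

Sum C(7,i)·!(7-i) for i = 3..7:
  i=3: C(7,3)·!4 = 35·9 = 315
  i=4: C(7,4)·!3 = 35·2 = 70
  i=5: C(7,5)·!2 = 21·1 = 21
  i=6: C(7,6)·!1 = 7·0 = 0
  i=7: C(7,7)·!0 = 1·1 = 1
Total = 407.

407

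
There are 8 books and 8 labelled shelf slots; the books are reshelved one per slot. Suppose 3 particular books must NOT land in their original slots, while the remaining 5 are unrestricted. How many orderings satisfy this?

27240

Inclusion-exclusion on the 3 forbidden self-matches:
Σ_{j=0}^{3} (-1)^j C(3,j)(8-j)!
= C(3,0)·8! - C(3,1)·7! + C(3,2)·6! - C(3,3)·5!
= 40320 - 15120 + 2160 - 120
= 27240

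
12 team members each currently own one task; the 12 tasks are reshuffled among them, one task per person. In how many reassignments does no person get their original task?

176214841

Recurrence: !12 = 11·(!11 + !10).
!12 = 11·(14684570 + 1334961) = 11·16019531 = 176214841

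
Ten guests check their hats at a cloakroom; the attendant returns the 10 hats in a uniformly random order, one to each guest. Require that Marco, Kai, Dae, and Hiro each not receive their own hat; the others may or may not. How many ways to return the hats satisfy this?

Let A_j be the event that the j-th constrained one is fixed. By inclusion-exclusion over the 4 events:
Σ_{j=0}^{4} (-1)^j C(4,j)(10-j)!
= C(4,0)·10! - C(4,1)·9! + C(4,2)·8! - C(4,3)·7! + C(4,4)·6!
= 3628800 - 1451520 + 241920 - 20160 + 720
= 2399760

2399760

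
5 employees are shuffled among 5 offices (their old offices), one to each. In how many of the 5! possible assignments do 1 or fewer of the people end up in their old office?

89

Sum C(5,i)·!(5-i) for i = 0..1:
  i=0: C(5,0)·!5 = 1·44 = 44
  i=1: C(5,1)·!4 = 5·9 = 45
Total = 89.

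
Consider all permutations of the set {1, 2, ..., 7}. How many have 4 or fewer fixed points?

# with exactly i fixed is C(7,i)·!(7-i); sum over i=0..4:
  i=0: C(7,0)·!7 = 1·1854 = 1854
  i=1: C(7,1)·!6 = 7·265 = 1855
  i=2: C(7,2)·!5 = 21·44 = 924
  i=3: C(7,3)·!4 = 35·9 = 315
  i=4: C(7,4)·!3 = 35·2 = 70
Total = 5018.

5018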